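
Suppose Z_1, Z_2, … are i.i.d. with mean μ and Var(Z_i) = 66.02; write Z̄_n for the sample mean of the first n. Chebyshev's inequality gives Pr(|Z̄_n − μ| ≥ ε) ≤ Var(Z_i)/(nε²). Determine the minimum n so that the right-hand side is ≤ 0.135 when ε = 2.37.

88

Require 66.02/(n·2.37²) ≤ 0.135, i.e. n ≥ 66.02/(0.135·2.37²) = 87.065.
The smallest integer n is 88.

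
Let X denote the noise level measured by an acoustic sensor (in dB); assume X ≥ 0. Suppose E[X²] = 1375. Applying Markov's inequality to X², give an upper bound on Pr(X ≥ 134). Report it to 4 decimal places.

0.0766

Since X ≥ 0, the event {X ≥ 134} is the same as {X² ≥ 17956}.
Markov's inequality applied to X² gives Pr(X² ≥ 17956) ≤ E[X²]/17956 = 1375/17956 = 0.0766.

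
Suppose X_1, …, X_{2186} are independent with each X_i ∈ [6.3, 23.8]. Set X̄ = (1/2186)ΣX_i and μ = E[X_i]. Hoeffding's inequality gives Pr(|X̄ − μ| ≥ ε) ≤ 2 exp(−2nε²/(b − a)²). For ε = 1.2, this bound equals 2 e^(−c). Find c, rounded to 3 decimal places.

20.557

c = 2nε²/(b − a)² = 2·2186·1.2² / 17.5² = 20.5573.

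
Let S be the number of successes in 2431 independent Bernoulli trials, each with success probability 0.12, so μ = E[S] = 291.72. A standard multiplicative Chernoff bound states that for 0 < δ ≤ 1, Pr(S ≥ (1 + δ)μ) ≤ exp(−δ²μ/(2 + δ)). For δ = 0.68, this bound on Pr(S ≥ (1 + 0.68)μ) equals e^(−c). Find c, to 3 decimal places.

50.333

c = δ²μ/(2 + δ) = 0.68²·291.72/(2 + 0.68) = 50.3326.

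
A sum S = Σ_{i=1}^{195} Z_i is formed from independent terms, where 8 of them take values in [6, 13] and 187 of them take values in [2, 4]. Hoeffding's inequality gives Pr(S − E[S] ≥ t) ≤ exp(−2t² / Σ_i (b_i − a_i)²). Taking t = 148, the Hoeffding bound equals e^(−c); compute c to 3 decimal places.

38.428

Σ(b_i − a_i)² = 8·7² + 187·2² = 1140.
c = 2t² / 1140 = 2·148² / 1140 = 38.4281.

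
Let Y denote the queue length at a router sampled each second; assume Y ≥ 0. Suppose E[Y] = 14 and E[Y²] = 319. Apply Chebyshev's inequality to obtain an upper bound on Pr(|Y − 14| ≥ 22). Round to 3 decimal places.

Var(Y) = E[Y²] − (E[Y])² = 319 − 196 = 123.
Chebyshev's inequality: Pr(|Y − μ| ≥ t) ≤ Var(Y)/t² = 123/484 = 0.2541.

0.254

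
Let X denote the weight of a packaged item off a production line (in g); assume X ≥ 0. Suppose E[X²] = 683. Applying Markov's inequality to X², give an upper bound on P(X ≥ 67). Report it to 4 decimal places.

Since X ≥ 0, the event {X ≥ 67} is the same as {X² ≥ 4489}.
Markov's inequality applied to X² gives P(X² ≥ 4489) ≤ E[X²]/4489 = 683/4489 = 0.1521.

0.1521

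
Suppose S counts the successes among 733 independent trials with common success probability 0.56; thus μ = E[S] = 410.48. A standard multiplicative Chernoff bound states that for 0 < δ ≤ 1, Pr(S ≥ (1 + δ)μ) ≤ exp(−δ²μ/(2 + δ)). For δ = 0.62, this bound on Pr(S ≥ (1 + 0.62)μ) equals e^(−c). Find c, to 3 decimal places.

60.225

c = δ²μ/(2 + δ) = 0.62²·410.48/(2 + 0.62) = 60.2246.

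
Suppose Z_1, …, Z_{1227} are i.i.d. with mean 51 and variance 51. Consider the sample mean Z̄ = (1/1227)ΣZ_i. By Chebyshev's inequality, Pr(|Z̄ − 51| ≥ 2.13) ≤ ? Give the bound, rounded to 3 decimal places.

Var(Z̄) = Var(Z_i)/n = 51/1227 = 0.041565.
Chebyshev: Pr(|Z̄ − 51| ≥ 2.13) ≤ Var(Z̄)/(2.13)² = 51/(1227·2.13²) = 0.0092.

0.009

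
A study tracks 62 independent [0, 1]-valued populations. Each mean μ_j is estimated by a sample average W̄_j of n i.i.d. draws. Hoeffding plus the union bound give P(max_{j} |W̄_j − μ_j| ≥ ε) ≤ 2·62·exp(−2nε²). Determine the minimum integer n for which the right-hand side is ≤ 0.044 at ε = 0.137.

Need 2·62·exp(−2nε²) ≤ 0.044, i.e. exp(−2nε²) ≤ 0.044/124.
So 2nε² ≥ ln(124/0.044) = 7.943847.
Hence n ≥ 7.943847/(2·0.137²) = 211.621.
The smallest integer n is 212.

212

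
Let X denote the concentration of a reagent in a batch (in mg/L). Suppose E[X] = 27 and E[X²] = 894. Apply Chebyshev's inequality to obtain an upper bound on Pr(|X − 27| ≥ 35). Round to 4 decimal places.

0.1347

Var(X) = E[X²] − (E[X])² = 894 − 729 = 165.
Chebyshev's inequality: Pr(|X − μ| ≥ t) ≤ Var(X)/t² = 165/1225 = 0.1347.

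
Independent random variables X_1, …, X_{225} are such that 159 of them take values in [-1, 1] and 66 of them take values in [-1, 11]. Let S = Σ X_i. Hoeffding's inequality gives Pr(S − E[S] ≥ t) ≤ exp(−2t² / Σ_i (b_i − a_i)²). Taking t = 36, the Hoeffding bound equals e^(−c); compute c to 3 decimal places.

Σ(b_i − a_i)² = 159·2² + 66·12² = 10140.
c = 2t² / 10140 = 2·36² / 10140 = 0.2556.

0.256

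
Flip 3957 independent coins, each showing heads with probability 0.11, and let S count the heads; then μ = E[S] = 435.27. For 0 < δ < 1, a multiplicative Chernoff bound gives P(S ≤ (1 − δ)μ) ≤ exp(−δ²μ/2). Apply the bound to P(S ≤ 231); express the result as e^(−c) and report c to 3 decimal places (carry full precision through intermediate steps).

47.931

Write 231 = (1 − δ)μ, so δ = 1 − 231/435.27 = 0.4692949…
Then the exponent is δ²μ/2 = (μ − 231)²/(2μ) = 47.931437.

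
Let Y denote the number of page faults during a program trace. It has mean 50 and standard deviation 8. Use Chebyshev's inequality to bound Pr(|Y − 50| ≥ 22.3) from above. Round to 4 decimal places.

Chebyshev: Pr(|Y − μ| ≥ t) ≤ Var(Y)/t².
Var(Y) = σ² = 8² = 64.
Bound = 64 / 497.29 = 0.1287.

0.1287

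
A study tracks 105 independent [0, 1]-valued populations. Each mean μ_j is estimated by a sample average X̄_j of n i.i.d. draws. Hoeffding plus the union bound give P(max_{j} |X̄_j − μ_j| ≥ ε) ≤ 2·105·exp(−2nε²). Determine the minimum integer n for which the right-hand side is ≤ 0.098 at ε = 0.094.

Need 2·105·exp(−2nε²) ≤ 0.098, i.e. exp(−2nε²) ≤ 0.098/210.
So 2nε² ≥ ln(210/0.098) = 7.669895.
Hence n ≥ 7.669895/(2·0.094²) = 434.014.
The smallest integer n is 435.

435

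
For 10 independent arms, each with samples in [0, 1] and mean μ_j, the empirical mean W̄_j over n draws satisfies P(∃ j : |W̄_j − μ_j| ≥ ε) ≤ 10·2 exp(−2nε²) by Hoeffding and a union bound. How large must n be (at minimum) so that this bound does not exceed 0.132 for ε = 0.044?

1297

Need 2·10·exp(−2nε²) ≤ 0.132, i.e. exp(−2nε²) ≤ 0.132/20.
So 2nε² ≥ ln(20/0.132) = 5.020686.
Hence n ≥ 5.020686/(2·0.044²) = 1296.665.
The smallest integer n is 1297.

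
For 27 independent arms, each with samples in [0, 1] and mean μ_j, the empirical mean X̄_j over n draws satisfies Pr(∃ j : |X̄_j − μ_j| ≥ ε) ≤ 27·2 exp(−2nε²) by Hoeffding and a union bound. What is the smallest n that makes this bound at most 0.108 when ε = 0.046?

1469

Need 2·27·exp(−2nε²) ≤ 0.108, i.e. exp(−2nε²) ≤ 0.108/54.
So 2nε² ≥ ln(54/0.108) = 6.214608.
Hence n ≥ 6.214608/(2·0.046²) = 1468.480.
The smallest integer n is 1469.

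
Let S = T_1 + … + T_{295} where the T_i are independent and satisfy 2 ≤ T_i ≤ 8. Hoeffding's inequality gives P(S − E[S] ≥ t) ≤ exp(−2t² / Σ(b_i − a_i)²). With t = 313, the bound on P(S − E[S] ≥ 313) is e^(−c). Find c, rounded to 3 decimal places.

Σ(b_i − a_i)² = 295·(6)² = 10620.
c = 2t²/10620 = 2·313²/10620 = 18.4499.

18.450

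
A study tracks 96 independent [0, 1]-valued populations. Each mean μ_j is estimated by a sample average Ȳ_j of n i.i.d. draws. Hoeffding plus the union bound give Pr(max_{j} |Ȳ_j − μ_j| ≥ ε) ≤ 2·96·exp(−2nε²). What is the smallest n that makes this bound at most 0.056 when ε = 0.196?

106

Need 2·96·exp(−2nε²) ≤ 0.056, i.e. exp(−2nε²) ≤ 0.056/192.
So 2nε² ≥ ln(192/0.056) = 8.139899.
Hence n ≥ 8.139899/(2·0.196²) = 105.944.
The smallest integer n is 106.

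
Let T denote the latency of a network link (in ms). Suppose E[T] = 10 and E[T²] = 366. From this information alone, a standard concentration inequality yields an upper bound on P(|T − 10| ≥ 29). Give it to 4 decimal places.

The first two moments determine the variance, so Chebyshev's inequality is the sharpest standard bound available.
Var(T) = E[T²] − (E[T])² = 366 − 100 = 266.
Chebyshev's inequality: P(|T − μ| ≥ t) ≤ Var(T)/t² = 266/841 = 0.3163.

0.3163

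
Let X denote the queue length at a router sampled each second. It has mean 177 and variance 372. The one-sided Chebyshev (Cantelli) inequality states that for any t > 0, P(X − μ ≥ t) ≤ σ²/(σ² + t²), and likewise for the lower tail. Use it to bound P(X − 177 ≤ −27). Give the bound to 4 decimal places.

Here σ² = 372 and t = 27, so σ² + t² = 1101.
Cantelli's bound: 372/1101 = 0.3379.

0.3379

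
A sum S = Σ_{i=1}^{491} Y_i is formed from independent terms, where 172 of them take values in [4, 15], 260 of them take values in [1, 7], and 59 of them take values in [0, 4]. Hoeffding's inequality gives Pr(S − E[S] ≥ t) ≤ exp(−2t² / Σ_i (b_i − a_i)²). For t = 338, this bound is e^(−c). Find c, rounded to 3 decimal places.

Σ(b_i − a_i)² = 172·11² + 260·6² + 59·4² = 31116.
c = 2t² / 31116 = 2·338² / 31116 = 7.3431.

7.343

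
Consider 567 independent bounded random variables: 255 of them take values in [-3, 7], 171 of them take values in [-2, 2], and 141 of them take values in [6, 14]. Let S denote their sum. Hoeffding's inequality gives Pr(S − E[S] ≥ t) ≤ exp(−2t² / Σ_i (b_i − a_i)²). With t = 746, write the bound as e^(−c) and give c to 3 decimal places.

29.872

Σ(b_i − a_i)² = 255·10² + 171·4² + 141·8² = 37260.
c = 2t² / 37260 = 2·746² / 37260 = 29.8720.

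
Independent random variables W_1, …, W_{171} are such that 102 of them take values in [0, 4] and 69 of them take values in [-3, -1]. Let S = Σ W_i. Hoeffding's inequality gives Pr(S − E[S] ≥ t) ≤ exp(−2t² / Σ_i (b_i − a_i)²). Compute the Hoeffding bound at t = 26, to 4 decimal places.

Σ(b_i − a_i)² = 102·4² + 69·2² = 1908.
Exponent = 2·26² / 1908 = 0.70860.
Bound = exp(−0.70860) = 0.49234.

0.4923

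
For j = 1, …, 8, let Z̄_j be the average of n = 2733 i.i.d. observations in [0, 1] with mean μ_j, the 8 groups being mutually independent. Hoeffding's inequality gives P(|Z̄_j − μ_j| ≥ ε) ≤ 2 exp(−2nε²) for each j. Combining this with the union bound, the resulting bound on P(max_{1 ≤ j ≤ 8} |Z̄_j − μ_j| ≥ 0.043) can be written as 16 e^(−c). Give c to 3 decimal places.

10.107

Union bound over the 8 events: P(max_{1 ≤ j ≤ 8} |Z̄_j − μ_j| ≥ 0.043) ≤ 8·2·exp(−2nε²) = 16 exp(−2·2733·0.043²).
So c = 2·2733·0.043² = 10.1066.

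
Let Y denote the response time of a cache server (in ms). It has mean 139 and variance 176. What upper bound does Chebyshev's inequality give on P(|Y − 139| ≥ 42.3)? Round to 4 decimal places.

0.0984

Chebyshev: P(|Y − μ| ≥ t) ≤ Var(Y)/t².
Bound = 176 / 1789.29 = 0.0984.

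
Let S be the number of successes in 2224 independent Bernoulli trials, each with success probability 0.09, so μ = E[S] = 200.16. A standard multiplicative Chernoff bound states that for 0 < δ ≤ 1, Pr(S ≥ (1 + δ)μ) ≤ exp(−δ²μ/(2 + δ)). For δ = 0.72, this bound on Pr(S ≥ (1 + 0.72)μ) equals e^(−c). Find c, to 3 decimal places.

c = δ²μ/(2 + δ) = 0.72²·200.16/(2 + 0.72) = 38.1481.

38.148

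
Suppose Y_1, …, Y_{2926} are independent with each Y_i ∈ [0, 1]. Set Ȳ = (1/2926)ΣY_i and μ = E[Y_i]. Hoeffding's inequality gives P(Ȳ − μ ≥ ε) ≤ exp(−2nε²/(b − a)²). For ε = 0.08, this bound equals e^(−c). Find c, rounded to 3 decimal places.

c = 2nε²/(b − a)² = 2·2926·0.08² / 1² = 37.4528.

37.453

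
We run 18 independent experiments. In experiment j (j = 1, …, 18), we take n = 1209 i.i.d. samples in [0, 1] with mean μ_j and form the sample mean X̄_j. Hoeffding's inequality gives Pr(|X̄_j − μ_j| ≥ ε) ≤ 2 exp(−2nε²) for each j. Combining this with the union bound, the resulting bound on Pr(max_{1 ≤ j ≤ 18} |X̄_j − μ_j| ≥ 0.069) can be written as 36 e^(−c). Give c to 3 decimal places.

11.512

Union bound over the 18 events: Pr(max_{1 ≤ j ≤ 18} |X̄_j − μ_j| ≥ 0.069) ≤ 18·2·exp(−2nε²) = 36 exp(−2·1209·0.069²).
So c = 2·1209·0.069² = 11.5121.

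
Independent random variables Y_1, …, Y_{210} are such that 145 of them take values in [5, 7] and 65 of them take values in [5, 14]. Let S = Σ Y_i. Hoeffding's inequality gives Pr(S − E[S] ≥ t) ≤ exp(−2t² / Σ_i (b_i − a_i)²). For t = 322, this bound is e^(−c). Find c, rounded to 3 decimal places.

35.478

Σ(b_i − a_i)² = 145·2² + 65·9² = 5845.
c = 2t² / 5845 = 2·322² / 5845 = 35.4778.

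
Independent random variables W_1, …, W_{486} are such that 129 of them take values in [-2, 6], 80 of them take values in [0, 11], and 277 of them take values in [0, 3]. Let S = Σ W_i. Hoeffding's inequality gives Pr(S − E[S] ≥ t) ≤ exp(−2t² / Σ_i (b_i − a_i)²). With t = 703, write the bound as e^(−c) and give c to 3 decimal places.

48.383

Σ(b_i − a_i)² = 129·8² + 80·11² + 277·3² = 20429.
c = 2t² / 20429 = 2·703² / 20429 = 48.3831.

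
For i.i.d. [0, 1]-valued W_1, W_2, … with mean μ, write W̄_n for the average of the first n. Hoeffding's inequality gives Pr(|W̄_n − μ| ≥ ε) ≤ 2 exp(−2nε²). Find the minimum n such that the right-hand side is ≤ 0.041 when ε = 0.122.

Require 2·exp(−2nε²) ≤ 0.041, i.e. 2nε² ≥ ln(2/0.041) = 3.887330.
So n ≥ 3.887330 / (2·0.122²) = 130.588.
The smallest integer n is 131.

131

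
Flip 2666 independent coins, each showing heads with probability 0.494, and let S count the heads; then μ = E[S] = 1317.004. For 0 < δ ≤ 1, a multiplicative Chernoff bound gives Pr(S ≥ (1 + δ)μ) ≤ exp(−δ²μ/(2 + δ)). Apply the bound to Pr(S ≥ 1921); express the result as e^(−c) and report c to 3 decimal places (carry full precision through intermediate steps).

Write 1921 = (1 + δ)μ, so δ = 1921/1317.004 − 1 = 0.4586136…
Then the exponent is δ²μ/(2 + δ) = (1921 − μ)² / (μ·(2 + δ)) = 112.665447.

112.665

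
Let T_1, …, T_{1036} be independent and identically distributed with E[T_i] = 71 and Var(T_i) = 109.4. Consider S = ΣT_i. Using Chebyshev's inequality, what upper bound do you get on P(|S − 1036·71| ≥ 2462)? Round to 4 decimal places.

Var(S) = n·Var(T_i) = 1036·109.4 = 113338.4.
Chebyshev: P(|S − 1036·71| ≥ 2462) ≤ Var(S)/2462² = 113338.4/6061444 = 0.0187.

0.0187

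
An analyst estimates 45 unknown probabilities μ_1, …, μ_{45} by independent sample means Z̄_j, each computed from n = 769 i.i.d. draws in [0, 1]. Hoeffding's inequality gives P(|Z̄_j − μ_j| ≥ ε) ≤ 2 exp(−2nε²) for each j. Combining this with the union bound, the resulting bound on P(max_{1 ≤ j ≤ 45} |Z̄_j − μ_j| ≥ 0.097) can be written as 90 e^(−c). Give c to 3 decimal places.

Union bound over the 45 events: P(max_{1 ≤ j ≤ 45} |Z̄_j − μ_j| ≥ 0.097) ≤ 45·2·exp(−2nε²) = 90 exp(−2·769·0.097²).
So c = 2·769·0.097² = 14.4710.

14.471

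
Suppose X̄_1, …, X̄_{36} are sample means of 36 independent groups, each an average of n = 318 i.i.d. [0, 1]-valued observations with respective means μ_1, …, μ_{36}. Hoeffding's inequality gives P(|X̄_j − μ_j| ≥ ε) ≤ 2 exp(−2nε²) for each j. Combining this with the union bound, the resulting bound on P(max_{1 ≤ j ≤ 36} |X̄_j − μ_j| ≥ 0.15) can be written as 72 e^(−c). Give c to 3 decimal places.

14.310

Union bound over the 36 events: P(max_{1 ≤ j ≤ 36} |X̄_j − μ_j| ≥ 0.15) ≤ 36·2·exp(−2nε²) = 72 exp(−2·318·0.15²).
So c = 2·318·0.15² = 14.3100.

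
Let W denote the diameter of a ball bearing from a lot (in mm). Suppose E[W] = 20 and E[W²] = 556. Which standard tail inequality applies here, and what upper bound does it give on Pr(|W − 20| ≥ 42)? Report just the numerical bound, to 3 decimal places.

0.088

The first two moments determine the variance, so Chebyshev's inequality is the sharpest standard bound available.
Var(W) = E[W²] − (E[W])² = 556 − 400 = 156.
Chebyshev's inequality: Pr(|W − μ| ≥ t) ≤ Var(W)/t² = 156/1764 = 0.0884.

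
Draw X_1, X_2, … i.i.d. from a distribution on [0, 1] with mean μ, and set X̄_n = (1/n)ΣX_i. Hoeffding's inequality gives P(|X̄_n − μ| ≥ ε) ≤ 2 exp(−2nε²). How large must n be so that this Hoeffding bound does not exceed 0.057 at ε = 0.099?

182

Require 2·exp(−2nε²) ≤ 0.057, i.e. 2nε² ≥ ln(2/0.057) = 3.557851.
So n ≥ 3.557851 / (2·0.099²) = 181.504.
The smallest integer n is 182.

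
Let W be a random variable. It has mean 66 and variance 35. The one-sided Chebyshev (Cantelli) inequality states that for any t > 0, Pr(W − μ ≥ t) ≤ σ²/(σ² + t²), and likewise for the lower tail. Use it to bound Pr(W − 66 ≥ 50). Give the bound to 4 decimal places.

Here σ² = 35 and t = 50, so σ² + t² = 2535.
Cantelli's bound: 35/2535 = 0.0138.

0.0138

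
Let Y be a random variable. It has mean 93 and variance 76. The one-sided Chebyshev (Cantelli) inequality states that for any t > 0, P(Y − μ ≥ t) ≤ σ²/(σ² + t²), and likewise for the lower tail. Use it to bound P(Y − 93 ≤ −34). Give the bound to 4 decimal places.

0.0617

Here σ² = 76 and t = 34, so σ² + t² = 1232.
Cantelli's bound: 76/1232 = 0.0617.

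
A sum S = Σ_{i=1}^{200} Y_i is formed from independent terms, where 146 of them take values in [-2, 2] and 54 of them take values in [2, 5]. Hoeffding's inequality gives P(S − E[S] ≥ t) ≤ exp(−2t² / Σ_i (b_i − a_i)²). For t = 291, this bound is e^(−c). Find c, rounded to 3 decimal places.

Σ(b_i − a_i)² = 146·4² + 54·3² = 2822.
c = 2t² / 2822 = 2·291² / 2822 = 60.0149.

60.015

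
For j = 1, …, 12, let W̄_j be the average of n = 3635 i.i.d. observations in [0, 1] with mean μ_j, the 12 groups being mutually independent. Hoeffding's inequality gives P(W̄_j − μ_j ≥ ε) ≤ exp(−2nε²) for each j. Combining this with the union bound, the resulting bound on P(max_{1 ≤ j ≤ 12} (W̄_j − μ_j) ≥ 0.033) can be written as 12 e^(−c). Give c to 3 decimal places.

7.917

Union bound over the 12 events: P(max_{1 ≤ j ≤ 12} (W̄_j − μ_j) ≥ 0.033) ≤ 12·exp(−2nε²) = 12 exp(−2·3635·0.033²).
So c = 2·3635·0.033² = 7.9170.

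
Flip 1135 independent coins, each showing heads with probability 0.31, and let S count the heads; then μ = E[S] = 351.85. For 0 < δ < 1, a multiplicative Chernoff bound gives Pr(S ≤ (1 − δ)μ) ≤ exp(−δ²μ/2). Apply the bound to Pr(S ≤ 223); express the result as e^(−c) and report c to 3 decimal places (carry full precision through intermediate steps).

23.593

Write 223 = (1 − δ)μ, so δ = 1 − 223/351.85 = 0.3662072…
Then the exponent is δ²μ/2 = (μ − 223)²/(2μ) = 23.592898.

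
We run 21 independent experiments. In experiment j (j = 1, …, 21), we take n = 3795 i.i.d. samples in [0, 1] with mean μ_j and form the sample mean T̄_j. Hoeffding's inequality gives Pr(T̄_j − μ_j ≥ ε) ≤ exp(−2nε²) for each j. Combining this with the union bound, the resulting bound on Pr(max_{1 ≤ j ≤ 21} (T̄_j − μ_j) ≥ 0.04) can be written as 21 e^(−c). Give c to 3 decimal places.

Union bound over the 21 events: Pr(max_{1 ≤ j ≤ 21} (T̄_j − μ_j) ≥ 0.04) ≤ 21·exp(−2nε²) = 21 exp(−2·3795·0.04²).
So c = 2·3795·0.04² = 12.1440.

12.144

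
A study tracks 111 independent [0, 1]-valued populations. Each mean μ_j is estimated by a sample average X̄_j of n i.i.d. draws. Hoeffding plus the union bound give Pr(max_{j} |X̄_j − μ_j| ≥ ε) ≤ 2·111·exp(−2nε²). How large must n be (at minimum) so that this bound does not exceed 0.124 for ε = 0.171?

129

Need 2·111·exp(−2nε²) ≤ 0.124, i.e. exp(−2nε²) ≤ 0.124/222.
So 2nε² ≥ ln(222/0.124) = 7.490151.
Hence n ≥ 7.490151/(2·0.171²) = 128.076.
The smallest integer n is 129.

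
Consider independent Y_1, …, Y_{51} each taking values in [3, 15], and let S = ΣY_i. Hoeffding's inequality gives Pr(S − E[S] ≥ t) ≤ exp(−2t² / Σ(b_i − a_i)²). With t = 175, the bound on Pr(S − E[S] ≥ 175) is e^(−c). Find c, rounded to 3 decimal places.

8.340

Σ(b_i − a_i)² = 51·(12)² = 7344.
c = 2t²/7344 = 2·175²/7344 = 8.3401.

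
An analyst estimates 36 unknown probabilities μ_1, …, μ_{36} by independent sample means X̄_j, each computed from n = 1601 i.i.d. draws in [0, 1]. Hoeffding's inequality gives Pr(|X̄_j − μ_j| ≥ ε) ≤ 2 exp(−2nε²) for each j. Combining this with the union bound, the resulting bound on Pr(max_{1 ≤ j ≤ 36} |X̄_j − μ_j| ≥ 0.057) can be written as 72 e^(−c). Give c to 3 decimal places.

Union bound over the 36 events: Pr(max_{1 ≤ j ≤ 36} |X̄_j − μ_j| ≥ 0.057) ≤ 36·2·exp(−2nε²) = 72 exp(−2·1601·0.057²).
So c = 2·1601·0.057² = 10.4033.

10.403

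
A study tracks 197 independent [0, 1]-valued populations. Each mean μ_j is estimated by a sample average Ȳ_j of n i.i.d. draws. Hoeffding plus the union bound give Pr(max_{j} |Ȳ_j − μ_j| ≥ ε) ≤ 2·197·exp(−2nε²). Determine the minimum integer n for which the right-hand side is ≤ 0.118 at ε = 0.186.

118

Need 2·197·exp(−2nε²) ≤ 0.118, i.e. exp(−2nε²) ≤ 0.118/394.
So 2nε² ≥ ln(394/0.118) = 8.113422.
Hence n ≥ 8.113422/(2·0.186²) = 117.260.
The smallest integer n is 118.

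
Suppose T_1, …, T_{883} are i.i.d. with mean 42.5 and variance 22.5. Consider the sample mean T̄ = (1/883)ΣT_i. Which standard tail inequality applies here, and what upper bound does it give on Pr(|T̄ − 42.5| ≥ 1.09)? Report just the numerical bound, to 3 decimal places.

0.021

With mean and variance of each term known, Chebyshev's inequality bounds the deviation of the sum (or sample mean).
Var(T̄) = Var(T_i)/n = 22.5/883 = 0.025481.
Chebyshev: Pr(|T̄ − 42.5| ≥ 1.09) ≤ Var(T̄)/(1.09)² = 22.5/(883·1.09²) = 0.0214.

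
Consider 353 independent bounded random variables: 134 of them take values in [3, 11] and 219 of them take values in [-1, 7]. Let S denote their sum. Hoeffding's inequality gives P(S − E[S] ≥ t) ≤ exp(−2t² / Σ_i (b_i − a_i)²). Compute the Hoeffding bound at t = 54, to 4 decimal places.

0.7725

Σ(b_i − a_i)² = 134·8² + 219·8² = 22592.
Exponent = 2·54² / 22592 = 0.25814.
Bound = exp(−0.25814) = 0.77248.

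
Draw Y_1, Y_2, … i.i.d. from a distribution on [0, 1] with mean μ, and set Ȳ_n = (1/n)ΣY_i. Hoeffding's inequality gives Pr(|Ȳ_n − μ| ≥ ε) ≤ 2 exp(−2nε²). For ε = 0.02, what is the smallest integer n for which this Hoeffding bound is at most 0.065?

Require 2·exp(−2nε²) ≤ 0.065, i.e. 2nε² ≥ ln(2/0.065) = 3.426515.
So n ≥ 3.426515 / (2·0.02²) = 4283.144.
The smallest integer n is 4284.

4284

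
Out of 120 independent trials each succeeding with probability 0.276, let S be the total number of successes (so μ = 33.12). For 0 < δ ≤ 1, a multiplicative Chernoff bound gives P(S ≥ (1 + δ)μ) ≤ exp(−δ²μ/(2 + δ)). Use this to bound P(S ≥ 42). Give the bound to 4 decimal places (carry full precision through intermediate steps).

0.3500

Write 42 = (1 + δ)μ, so δ = 42/33.12 − 1 = 0.2681159…
Then the exponent is δ²μ/(2 + δ) = (42 − μ)² / (μ·(2 + δ)) = 1.049712.
Bound = exp(−1.049712) = 0.35004.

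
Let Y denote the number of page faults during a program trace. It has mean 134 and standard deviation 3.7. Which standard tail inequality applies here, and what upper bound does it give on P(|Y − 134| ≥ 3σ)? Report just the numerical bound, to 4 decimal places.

Mean and variance are known, so Chebyshev's inequality applies.
Chebyshev: P(|Y − μ| ≥ t) ≤ Var(Y)/t².
Var(Y) = σ² = 3.7² = 13.69.
t = 3·3.7 = 11.1.
Bound = 13.69 / 123.21 = 0.1111.

0.1111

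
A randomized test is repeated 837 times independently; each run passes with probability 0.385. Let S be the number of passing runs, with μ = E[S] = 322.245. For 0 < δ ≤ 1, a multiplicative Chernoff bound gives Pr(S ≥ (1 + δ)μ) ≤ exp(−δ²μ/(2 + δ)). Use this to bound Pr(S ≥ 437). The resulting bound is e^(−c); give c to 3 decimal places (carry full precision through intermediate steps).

Write 437 = (1 + δ)μ, so δ = 437/322.245 − 1 = 0.356111…
Then the exponent is δ²μ/(2 + δ) = (437 − μ)² / (μ·(2 + δ)) = 17.344480.

17.344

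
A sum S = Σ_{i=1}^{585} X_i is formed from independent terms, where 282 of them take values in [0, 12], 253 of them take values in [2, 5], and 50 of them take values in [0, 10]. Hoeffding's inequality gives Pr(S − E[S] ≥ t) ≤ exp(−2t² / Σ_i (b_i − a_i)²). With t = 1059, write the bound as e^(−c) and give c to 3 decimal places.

46.841

Σ(b_i − a_i)² = 282·12² + 253·3² + 50·10² = 47885.
c = 2t² / 47885 = 2·1059² / 47885 = 46.8406.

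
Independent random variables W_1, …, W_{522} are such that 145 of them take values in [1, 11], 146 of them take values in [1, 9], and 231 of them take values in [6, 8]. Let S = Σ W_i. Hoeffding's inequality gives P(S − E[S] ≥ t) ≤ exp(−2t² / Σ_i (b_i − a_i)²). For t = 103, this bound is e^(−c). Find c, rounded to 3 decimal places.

Σ(b_i − a_i)² = 145·10² + 146·8² + 231·2² = 24768.
c = 2t² / 24768 = 2·103² / 24768 = 0.8567.

0.857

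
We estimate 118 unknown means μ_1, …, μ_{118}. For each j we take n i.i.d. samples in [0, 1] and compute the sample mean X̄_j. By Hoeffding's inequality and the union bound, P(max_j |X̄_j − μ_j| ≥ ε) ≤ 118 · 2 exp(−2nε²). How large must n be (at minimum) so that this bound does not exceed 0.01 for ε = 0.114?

Need 2·118·exp(−2nε²) ≤ 0.01, i.e. exp(−2nε²) ≤ 0.01/236.
So 2nε² ≥ ln(236/0.01) = 10.069002.
Hence n ≥ 10.069002/(2·0.114²) = 387.389.
The smallest integer n is 388.

388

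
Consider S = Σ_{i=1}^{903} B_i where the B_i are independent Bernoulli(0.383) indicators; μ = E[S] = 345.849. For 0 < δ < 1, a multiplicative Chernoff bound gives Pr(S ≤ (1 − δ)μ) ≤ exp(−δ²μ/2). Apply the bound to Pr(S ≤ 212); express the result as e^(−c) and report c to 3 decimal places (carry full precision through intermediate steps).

Write 212 = (1 − δ)μ, so δ = 1 − 212/345.849 = 0.3870157…
Then the exponent is δ²μ/2 = (μ − 212)²/(2μ) = 25.900834.

25.901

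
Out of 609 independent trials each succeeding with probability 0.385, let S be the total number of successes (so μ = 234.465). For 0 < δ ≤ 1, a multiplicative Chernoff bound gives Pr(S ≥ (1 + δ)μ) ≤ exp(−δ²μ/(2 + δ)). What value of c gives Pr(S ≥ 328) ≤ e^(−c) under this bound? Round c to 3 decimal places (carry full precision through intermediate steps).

15.554

Write 328 = (1 + δ)μ, so δ = 328/234.465 − 1 = 0.3989295…
Then the exponent is δ²μ/(2 + δ) = (328 − μ)² / (μ·(2 + δ)) = 15.554383.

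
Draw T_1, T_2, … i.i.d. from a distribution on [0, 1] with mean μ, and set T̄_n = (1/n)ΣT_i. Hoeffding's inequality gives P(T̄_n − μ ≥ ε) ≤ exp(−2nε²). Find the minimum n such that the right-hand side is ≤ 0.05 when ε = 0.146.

71

Require exp(−2nε²) ≤ 0.05, i.e. 2nε² ≥ ln(1/0.05) = 2.995732.
So n ≥ 2.995732 / (2·0.146²) = 70.270.
The smallest integer n is 71.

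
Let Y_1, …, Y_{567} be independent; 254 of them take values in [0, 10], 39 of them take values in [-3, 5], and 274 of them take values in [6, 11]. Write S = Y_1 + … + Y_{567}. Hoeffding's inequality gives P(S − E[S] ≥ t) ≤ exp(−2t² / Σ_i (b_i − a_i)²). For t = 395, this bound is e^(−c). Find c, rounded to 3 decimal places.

Σ(b_i − a_i)² = 254·10² + 39·8² + 274·5² = 34746.
c = 2t² / 34746 = 2·395² / 34746 = 8.9809.

8.981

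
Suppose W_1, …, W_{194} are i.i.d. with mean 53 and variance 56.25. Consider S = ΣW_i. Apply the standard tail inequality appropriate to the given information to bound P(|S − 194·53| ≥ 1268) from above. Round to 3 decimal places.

0.007

With mean and variance of each term known, Chebyshev's inequality bounds the deviation of the sum (or sample mean).
Var(S) = n·Var(W_i) = 194·56.25 = 10912.5.
Chebyshev: P(|S − 194·53| ≥ 1268) ≤ Var(S)/1268² = 10912.5/1607824 = 0.0068.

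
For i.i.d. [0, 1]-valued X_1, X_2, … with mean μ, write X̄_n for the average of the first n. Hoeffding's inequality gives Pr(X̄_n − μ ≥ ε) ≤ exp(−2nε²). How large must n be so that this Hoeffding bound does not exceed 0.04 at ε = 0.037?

1176

Require exp(−2nε²) ≤ 0.04, i.e. 2nε² ≥ ln(1/0.04) = 3.218876.
So n ≥ 3.218876 / (2·0.037²) = 1175.630.
The smallest integer n is 1176.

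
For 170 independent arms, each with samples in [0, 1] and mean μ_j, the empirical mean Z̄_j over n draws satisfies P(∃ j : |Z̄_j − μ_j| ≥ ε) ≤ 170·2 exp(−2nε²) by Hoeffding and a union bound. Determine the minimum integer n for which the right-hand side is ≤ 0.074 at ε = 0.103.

Need 2·170·exp(−2nε²) ≤ 0.074, i.e. exp(−2nε²) ≤ 0.074/340.
So 2nε² ≥ ln(340/0.074) = 8.432636.
Hence n ≥ 8.432636/(2·0.103²) = 397.428.
The smallest integer n is 398.

398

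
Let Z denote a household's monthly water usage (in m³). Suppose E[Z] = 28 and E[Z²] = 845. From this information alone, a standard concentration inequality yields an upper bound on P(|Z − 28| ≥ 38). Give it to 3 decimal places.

The first two moments determine the variance, so Chebyshev's inequality is the sharpest standard bound available.
Var(Z) = E[Z²] − (E[Z])² = 845 − 784 = 61.
Chebyshev's inequality: P(|Z − μ| ≥ t) ≤ Var(Z)/t² = 61/1444 = 0.0422.

0.042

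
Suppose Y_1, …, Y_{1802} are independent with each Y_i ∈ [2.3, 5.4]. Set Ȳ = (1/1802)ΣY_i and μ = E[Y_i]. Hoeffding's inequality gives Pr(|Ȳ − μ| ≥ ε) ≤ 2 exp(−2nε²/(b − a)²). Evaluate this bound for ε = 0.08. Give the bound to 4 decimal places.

0.1814

Exponent: 2nε²/(b − a)² = 2·1802·0.08² / 3.1² = 2.40017.
Bound = 2·exp(−2.40017) = 0.18141.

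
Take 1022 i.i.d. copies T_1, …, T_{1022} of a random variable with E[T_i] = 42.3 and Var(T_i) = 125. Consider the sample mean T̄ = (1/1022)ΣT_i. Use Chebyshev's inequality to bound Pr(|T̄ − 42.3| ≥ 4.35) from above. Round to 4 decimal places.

0.0065

Var(T̄) = Var(T_i)/n = 125/1022 = 0.12231.
Chebyshev: Pr(|T̄ − 42.3| ≥ 4.35) ≤ Var(T̄)/(4.35)² = 125/(1022·4.35²) = 0.0065.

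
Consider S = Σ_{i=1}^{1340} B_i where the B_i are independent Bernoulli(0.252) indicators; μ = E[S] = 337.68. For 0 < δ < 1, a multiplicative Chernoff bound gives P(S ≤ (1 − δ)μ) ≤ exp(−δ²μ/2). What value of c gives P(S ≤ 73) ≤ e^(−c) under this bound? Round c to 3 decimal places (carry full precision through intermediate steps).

Write 73 = (1 − δ)μ, so δ = 1 − 73/337.68 = 0.783819…
Then the exponent is δ²μ/2 = (μ − 73)²/(2μ) = 103.730606.

103.731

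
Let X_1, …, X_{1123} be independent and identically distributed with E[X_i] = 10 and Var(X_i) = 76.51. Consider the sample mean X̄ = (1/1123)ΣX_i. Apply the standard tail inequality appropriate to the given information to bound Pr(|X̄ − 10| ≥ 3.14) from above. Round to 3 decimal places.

0.007

With mean and variance of each term known, Chebyshev's inequality bounds the deviation of the sum (or sample mean).
Var(X̄) = Var(X_i)/n = 76.51/1123 = 0.06813.
Chebyshev: Pr(|X̄ − 10| ≥ 3.14) ≤ Var(X̄)/(3.14)² = 76.51/(1123·3.14²) = 0.0069.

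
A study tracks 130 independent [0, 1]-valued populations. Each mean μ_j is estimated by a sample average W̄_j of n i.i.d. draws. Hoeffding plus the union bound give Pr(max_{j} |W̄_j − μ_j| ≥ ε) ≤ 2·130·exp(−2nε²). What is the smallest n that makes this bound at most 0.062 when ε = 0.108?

358

Need 2·130·exp(−2nε²) ≤ 0.062, i.e. exp(−2nε²) ≤ 0.062/260.
So 2nε² ≥ ln(260/0.062) = 8.341303.
Hence n ≥ 8.341303/(2·0.108²) = 357.566.
The smallest integer n is 358.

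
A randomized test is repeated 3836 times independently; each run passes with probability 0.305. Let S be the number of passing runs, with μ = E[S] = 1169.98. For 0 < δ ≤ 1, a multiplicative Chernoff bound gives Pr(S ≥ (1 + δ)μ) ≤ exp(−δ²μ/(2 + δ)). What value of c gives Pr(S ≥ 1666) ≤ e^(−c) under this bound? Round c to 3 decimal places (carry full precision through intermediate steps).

86.755

Write 1666 = (1 + δ)μ, so δ = 1666/1169.98 − 1 = 0.423956…
Then the exponent is δ²μ/(2 + δ) = (1666 − μ)² / (μ·(2 + δ)) = 86.755139.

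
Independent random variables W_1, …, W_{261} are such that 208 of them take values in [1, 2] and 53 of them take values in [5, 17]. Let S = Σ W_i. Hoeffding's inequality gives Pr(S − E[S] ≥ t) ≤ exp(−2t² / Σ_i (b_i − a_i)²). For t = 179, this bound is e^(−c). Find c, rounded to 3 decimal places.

8.174

Σ(b_i − a_i)² = 208·1² + 53·12² = 7840.
c = 2t² / 7840 = 2·179² / 7840 = 8.1737.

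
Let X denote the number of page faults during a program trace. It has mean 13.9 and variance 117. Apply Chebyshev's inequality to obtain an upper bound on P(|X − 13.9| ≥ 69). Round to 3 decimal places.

Chebyshev: P(|X − μ| ≥ t) ≤ Var(X)/t².
Bound = 117 / 4761 = 0.0246.

0.025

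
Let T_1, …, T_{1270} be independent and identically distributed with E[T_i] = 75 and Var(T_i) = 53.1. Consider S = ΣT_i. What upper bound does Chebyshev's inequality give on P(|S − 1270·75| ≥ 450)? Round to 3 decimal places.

0.333

Var(S) = n·Var(T_i) = 1270·53.1 = 67437.
Chebyshev: P(|S − 1270·75| ≥ 450) ≤ Var(S)/450² = 67437/202500 = 0.3330.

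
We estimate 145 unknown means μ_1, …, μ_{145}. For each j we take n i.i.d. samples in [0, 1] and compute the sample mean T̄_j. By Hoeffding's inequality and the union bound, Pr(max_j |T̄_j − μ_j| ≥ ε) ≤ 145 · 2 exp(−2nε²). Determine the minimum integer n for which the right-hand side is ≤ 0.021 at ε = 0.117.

Need 2·145·exp(−2nε²) ≤ 0.021, i.e. exp(−2nε²) ≤ 0.021/290.
So 2nε² ≥ ln(290/0.021) = 9.533114.
Hence n ≥ 9.533114/(2·0.117²) = 348.203.
The smallest integer n is 349.

349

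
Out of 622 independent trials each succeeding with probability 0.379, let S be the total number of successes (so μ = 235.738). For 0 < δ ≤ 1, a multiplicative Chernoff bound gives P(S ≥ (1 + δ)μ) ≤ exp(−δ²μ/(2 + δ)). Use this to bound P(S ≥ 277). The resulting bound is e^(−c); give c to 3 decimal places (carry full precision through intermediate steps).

Write 277 = (1 + δ)μ, so δ = 277/235.738 − 1 = 0.1750333…
Then the exponent is δ²μ/(2 + δ) = (277 − μ)² / (μ·(2 + δ)) = 3.320512.

3.321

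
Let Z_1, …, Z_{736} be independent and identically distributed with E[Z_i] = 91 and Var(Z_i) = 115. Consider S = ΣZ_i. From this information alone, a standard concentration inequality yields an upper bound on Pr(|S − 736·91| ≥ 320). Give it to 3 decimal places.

With mean and variance of each term known, Chebyshev's inequality bounds the deviation of the sum (or sample mean).
Var(S) = n·Var(Z_i) = 736·115 = 84640.
Chebyshev: Pr(|S − 736·91| ≥ 320) ≤ Var(S)/320² = 84640/102400 = 0.8266.

0.827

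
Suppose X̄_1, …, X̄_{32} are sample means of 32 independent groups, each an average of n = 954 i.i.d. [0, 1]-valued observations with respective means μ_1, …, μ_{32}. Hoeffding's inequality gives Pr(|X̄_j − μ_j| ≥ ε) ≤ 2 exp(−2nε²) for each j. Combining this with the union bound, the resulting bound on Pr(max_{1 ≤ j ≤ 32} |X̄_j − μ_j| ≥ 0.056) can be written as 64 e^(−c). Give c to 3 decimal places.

Union bound over the 32 events: Pr(max_{1 ≤ j ≤ 32} |X̄_j − μ_j| ≥ 0.056) ≤ 32·2·exp(−2nε²) = 64 exp(−2·954·0.056²).
So c = 2·954·0.056² = 5.9835.

5.983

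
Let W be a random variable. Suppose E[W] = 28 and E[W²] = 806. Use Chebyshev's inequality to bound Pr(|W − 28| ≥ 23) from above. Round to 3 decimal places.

0.042

Var(W) = E[W²] − (E[W])² = 806 − 784 = 22.
Chebyshev's inequality: Pr(|W − μ| ≥ t) ≤ Var(W)/t² = 22/529 = 0.0416.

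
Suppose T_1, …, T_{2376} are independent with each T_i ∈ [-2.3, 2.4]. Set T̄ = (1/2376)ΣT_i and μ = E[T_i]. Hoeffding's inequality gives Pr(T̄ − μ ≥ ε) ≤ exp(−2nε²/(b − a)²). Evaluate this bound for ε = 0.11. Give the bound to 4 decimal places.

Exponent: 2nε²/(b − a)² = 2·2376·0.11² / 4.7² = 2.60295.
Bound = exp(−2.60295) = 0.07405.

0.0741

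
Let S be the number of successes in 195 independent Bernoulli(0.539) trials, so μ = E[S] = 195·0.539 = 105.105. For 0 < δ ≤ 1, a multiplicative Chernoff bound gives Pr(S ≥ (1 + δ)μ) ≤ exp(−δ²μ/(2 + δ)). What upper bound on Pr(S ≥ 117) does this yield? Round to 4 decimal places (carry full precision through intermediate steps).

0.5289

Write 117 = (1 + δ)μ, so δ = 117/105.105 − 1 = 0.1131725…
Then the exponent is δ²μ/(2 + δ) = (117 − μ)² / (μ·(2 + δ)) = 0.637046.
Bound = exp(−0.637046) = 0.52885.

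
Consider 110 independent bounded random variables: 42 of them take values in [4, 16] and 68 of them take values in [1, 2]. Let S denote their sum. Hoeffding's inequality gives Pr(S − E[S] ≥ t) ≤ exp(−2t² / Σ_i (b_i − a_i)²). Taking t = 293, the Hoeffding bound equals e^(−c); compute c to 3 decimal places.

28.074

Σ(b_i − a_i)² = 42·12² + 68·1² = 6116.
c = 2t² / 6116 = 2·293² / 6116 = 28.0736.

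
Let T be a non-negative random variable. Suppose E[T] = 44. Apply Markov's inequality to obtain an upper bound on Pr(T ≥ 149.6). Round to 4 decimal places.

0.2941

Markov's inequality: for a non-negative random variable, Pr(T ≥ a) ≤ E[T]/a.
Here E[T] = 44 and a = 149.6, so the bound is 44/149.6 = 0.2941.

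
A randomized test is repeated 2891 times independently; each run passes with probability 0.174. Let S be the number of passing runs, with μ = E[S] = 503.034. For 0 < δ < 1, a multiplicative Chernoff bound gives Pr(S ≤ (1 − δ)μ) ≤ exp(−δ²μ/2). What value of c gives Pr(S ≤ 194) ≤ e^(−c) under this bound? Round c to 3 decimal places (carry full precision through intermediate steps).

94.926

Write 194 = (1 − δ)μ, so δ = 1 − 194/503.034 = 0.6143402…
Then the exponent is δ²μ/2 = (μ − 194)²/(2μ) = 94.926002.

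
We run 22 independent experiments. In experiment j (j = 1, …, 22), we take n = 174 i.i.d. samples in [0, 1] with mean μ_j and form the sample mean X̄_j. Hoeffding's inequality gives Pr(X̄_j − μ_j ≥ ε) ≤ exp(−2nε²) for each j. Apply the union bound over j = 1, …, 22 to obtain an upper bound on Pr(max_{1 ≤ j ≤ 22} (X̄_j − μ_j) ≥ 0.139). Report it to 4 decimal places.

0.0264

Per-experiment Hoeffding bound: exp(−2·174·0.139²) = exp(−6.72371) = 0.0012021.
Union bound over 22 events: 22·0.0012021 = 0.02645.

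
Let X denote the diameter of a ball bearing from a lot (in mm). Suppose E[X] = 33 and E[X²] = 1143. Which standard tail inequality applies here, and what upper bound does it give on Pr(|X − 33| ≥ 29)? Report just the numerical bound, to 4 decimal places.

The first two moments determine the variance, so Chebyshev's inequality is the sharpest standard bound available.
Var(X) = E[X²] − (E[X])² = 1143 − 1089 = 54.
Chebyshev's inequality: Pr(|X − μ| ≥ t) ≤ Var(X)/t² = 54/841 = 0.0642.

0.0642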